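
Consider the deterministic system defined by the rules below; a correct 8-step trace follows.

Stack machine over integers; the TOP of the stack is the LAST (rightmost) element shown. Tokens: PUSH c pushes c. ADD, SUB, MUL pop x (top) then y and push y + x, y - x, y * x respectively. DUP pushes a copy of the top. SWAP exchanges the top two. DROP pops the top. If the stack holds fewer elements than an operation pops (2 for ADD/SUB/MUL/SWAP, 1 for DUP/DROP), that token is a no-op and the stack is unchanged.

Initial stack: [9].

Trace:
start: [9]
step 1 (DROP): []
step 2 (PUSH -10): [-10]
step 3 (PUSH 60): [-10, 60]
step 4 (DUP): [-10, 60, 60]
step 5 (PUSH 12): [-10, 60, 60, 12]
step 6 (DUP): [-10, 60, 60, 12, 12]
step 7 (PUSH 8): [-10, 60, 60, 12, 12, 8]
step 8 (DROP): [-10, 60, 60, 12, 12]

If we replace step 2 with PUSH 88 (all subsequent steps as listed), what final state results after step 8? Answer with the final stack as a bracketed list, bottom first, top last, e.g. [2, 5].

(re-executing from step 2 with the substitution; state before step 2: [])
step 2 (PUSH 88): [88]
step 3 (PUSH 60): [88, 60]
step 4 (DUP): [88, 60, 60]
step 5 (PUSH 12): [88, 60, 60, 12]
step 6 (DUP): [88, 60, 60, 12, 12]
step 7 (PUSH 8): [88, 60, 60, 12, 12, 8]
step 8 (DROP): [88, 60, 60, 12, 12]

[88, 60, 60, 12, 12]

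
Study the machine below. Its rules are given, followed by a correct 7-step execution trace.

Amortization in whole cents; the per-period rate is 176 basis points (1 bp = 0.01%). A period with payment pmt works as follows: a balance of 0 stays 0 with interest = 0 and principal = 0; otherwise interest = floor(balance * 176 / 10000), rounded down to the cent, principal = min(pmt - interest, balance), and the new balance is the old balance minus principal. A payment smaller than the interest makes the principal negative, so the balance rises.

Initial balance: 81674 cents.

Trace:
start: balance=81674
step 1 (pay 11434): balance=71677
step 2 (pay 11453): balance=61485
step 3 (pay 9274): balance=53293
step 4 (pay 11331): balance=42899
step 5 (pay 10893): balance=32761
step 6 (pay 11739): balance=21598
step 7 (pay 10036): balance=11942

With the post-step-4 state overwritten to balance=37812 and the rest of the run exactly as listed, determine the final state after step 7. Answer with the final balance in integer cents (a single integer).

6581

state after step 4 := balance=37812
step 5 (pay 10893): balance=27584
step 6 (pay 11739): balance=16330
step 7 (pay 10036): balance=6581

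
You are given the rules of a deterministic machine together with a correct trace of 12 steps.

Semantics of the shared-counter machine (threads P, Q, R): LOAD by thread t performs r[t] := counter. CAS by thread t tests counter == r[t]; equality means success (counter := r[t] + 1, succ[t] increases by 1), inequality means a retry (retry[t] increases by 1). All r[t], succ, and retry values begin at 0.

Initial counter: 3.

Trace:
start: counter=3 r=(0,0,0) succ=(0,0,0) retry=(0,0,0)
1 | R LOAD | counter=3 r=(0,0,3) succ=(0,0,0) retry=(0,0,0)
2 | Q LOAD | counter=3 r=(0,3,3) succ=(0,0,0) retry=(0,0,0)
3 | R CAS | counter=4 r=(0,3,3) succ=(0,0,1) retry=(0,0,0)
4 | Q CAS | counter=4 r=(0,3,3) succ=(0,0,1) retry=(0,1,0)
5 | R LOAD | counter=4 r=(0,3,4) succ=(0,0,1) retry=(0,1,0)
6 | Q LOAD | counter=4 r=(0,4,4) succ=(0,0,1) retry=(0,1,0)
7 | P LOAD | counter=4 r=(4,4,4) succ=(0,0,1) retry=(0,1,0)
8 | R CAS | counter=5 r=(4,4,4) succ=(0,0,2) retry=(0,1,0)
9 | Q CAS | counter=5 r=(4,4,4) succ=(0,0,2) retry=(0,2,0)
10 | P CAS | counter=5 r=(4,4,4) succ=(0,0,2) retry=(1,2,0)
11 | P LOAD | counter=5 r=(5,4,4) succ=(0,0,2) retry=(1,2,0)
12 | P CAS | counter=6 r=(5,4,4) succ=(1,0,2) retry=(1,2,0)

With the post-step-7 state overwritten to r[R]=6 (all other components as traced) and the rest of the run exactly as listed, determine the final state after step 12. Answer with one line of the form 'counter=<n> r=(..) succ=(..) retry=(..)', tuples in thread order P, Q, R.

state after step 7 := counter=4 r=(4,4,6) succ=(0,0,1) retry=(0,1,0)
8 | R CAS | counter=4 r=(4,4,6) succ=(0,0,1) retry=(0,1,1)
9 | Q CAS | counter=5 r=(4,4,6) succ=(0,1,1) retry=(0,1,1)
10 | P CAS | counter=5 r=(4,4,6) succ=(0,1,1) retry=(1,1,1)
11 | P LOAD | counter=5 r=(5,4,6) succ=(0,1,1) retry=(1,1,1)
12 | P CAS | counter=6 r=(5,4,6) succ=(1,1,1) retry=(1,1,1)

counter=6 r=(5,4,6) succ=(1,1,1) retry=(1,1,1)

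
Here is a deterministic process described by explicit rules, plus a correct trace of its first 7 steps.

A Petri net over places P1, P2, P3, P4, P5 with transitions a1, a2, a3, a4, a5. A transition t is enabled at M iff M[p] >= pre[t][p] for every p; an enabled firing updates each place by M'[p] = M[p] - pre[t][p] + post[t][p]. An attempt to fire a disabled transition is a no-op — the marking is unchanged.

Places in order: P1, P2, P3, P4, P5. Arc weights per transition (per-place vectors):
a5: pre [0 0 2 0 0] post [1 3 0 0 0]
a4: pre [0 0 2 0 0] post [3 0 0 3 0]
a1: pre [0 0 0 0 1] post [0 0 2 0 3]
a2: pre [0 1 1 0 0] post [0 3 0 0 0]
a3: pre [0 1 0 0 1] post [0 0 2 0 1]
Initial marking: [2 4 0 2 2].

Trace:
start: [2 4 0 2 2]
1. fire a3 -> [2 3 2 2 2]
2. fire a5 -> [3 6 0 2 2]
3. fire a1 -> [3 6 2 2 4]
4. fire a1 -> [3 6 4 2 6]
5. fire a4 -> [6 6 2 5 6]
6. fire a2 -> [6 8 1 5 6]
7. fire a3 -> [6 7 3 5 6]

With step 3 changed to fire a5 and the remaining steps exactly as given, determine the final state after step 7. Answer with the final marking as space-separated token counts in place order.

6 5 2 5 4

(re-executing from step 3 with the substitution; state before step 3: [3 6 0 2 2])
3. fire a5 -> [3 6 0 2 2]
4. fire a1 -> [3 6 2 2 4]
5. fire a4 -> [6 6 0 5 4]
6. fire a2 -> [6 6 0 5 4]
7. fire a3 -> [6 5 2 5 4]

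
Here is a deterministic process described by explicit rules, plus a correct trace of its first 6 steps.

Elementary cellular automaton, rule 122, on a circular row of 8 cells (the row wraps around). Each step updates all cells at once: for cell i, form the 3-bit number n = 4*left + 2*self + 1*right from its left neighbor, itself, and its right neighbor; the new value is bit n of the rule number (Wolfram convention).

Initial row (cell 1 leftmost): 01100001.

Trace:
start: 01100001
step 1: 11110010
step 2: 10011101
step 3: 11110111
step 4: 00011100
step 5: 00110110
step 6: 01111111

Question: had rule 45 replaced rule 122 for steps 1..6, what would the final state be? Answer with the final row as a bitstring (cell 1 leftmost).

11000010

(re-executing steps 1..6 under rule 45; state before step 1: 01100001)
step 1: 11001101
step 2: 00001011
step 3: 01101110
step 4: 01011000
step 5: 01110011
step 6: 11000010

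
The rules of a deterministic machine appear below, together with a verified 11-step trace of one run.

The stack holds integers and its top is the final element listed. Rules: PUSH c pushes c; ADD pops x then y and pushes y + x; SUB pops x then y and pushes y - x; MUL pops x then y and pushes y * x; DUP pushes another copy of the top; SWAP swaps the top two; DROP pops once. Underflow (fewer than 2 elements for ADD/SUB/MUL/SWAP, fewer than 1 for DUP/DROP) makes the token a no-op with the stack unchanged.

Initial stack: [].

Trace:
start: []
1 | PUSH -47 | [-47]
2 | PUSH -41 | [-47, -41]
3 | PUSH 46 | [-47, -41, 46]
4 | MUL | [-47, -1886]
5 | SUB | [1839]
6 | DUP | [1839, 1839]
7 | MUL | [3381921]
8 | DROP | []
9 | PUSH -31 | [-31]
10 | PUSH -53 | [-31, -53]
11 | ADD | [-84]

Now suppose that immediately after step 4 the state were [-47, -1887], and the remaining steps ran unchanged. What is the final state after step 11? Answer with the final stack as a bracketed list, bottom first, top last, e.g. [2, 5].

state after step 4 := [-47, -1887]
5 | SUB | [1840]
6 | DUP | [1840, 1840]
7 | MUL | [3385600]
8 | DROP | []
9 | PUSH -31 | [-31]
10 | PUSH -53 | [-31, -53]
11 | ADD | [-84]

[-84]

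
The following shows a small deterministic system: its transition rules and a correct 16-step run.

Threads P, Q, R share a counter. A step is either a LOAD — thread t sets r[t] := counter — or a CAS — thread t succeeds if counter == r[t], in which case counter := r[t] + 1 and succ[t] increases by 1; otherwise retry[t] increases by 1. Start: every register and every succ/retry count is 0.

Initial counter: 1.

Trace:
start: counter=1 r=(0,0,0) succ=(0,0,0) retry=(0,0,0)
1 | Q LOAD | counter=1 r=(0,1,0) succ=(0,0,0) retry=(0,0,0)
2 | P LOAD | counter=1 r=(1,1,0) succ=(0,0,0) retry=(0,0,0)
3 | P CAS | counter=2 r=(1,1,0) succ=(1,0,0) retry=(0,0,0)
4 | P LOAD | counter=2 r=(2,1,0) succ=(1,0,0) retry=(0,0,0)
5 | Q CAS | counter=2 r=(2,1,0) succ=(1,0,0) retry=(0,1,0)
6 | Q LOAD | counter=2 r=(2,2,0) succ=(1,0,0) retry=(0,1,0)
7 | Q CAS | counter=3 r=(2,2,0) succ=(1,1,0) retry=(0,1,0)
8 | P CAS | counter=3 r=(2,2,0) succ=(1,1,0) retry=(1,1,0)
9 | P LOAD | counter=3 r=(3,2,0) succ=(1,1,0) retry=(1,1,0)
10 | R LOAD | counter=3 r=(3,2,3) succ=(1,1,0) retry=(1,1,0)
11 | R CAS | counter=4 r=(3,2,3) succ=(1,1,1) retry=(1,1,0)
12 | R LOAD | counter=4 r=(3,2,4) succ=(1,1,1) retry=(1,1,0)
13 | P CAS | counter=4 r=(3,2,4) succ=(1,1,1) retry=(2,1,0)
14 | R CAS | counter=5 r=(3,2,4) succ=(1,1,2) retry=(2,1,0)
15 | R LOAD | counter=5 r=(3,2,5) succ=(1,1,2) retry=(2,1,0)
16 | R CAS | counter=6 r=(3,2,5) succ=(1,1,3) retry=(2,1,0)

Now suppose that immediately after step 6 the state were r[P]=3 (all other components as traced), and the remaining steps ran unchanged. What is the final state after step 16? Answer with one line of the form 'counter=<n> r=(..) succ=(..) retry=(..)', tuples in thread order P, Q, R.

counter=7 r=(4,2,6) succ=(2,1,3) retry=(1,1,0)

state after step 6 := counter=2 r=(3,2,0) succ=(1,0,0) retry=(0,1,0)
7 | Q CAS | counter=3 r=(3,2,0) succ=(1,1,0) retry=(0,1,0)
8 | P CAS | counter=4 r=(3,2,0) succ=(2,1,0) retry=(0,1,0)
9 | P LOAD | counter=4 r=(4,2,0) succ=(2,1,0) retry=(0,1,0)
10 | R LOAD | counter=4 r=(4,2,4) succ=(2,1,0) retry=(0,1,0)
11 | R CAS | counter=5 r=(4,2,4) succ=(2,1,1) retry=(0,1,0)
12 | R LOAD | counter=5 r=(4,2,5) succ=(2,1,1) retry=(0,1,0)
13 | P CAS | counter=5 r=(4,2,5) succ=(2,1,1) retry=(1,1,0)
14 | R CAS | counter=6 r=(4,2,5) succ=(2,1,2) retry=(1,1,0)
15 | R LOAD | counter=6 r=(4,2,6) succ=(2,1,2) retry=(1,1,0)
16 | R CAS | counter=7 r=(4,2,6) succ=(2,1,3) retry=(1,1,0)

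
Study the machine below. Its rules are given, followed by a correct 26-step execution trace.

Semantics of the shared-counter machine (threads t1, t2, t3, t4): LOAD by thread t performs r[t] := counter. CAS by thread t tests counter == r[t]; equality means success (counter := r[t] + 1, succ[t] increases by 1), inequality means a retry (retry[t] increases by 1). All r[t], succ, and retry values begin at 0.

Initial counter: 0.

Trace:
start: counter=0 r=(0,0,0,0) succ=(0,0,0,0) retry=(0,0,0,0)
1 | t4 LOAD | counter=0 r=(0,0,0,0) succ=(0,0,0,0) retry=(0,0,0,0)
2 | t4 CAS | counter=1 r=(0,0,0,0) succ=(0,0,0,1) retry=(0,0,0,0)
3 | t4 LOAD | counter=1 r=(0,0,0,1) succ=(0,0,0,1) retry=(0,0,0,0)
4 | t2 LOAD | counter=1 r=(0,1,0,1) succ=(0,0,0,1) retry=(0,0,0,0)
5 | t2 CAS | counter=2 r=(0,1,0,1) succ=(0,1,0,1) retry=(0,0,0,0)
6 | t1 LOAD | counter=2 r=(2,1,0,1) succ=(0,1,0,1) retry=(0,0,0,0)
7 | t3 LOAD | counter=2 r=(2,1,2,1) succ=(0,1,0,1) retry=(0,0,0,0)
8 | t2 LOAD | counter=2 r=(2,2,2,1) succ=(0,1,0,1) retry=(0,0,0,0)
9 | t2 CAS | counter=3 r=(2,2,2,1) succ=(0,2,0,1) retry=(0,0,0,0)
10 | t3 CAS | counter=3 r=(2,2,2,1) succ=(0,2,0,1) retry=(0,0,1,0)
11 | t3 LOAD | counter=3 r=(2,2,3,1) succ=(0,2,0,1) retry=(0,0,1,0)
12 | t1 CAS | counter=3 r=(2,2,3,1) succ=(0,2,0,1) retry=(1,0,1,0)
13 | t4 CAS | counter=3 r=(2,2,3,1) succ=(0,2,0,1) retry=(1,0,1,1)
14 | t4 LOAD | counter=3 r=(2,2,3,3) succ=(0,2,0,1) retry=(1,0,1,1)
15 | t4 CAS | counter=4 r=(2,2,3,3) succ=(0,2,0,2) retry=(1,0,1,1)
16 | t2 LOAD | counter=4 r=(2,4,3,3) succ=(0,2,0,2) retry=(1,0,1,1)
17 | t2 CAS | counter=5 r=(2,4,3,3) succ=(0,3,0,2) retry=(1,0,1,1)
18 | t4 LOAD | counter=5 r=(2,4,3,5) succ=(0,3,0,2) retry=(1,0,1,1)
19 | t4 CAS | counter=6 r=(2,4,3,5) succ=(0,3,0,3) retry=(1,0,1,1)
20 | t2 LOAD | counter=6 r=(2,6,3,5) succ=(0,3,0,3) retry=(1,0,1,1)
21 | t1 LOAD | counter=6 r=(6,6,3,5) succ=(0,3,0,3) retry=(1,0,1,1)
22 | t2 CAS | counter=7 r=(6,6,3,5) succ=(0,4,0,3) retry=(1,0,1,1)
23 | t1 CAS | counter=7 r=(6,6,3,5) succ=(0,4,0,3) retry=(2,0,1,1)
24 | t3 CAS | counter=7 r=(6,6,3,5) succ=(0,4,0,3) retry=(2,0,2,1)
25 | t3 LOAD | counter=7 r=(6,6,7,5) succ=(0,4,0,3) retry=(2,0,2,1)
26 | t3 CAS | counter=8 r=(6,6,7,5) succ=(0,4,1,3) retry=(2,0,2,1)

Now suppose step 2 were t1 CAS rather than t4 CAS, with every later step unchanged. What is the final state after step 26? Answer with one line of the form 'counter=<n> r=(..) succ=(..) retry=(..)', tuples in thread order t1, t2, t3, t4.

(re-executing from step 2 with the substitution; state before step 2: counter=0 r=(0,0,0,0) succ=(0,0,0,0) retry=(0,0,0,0))
2 | t1 CAS | counter=1 r=(0,0,0,0) succ=(1,0,0,0) retry=(0,0,0,0)
3 | t4 LOAD | counter=1 r=(0,0,0,1) succ=(1,0,0,0) retry=(0,0,0,0)
4 | t2 LOAD | counter=1 r=(0,1,0,1) succ=(1,0,0,0) retry=(0,0,0,0)
5 | t2 CAS | counter=2 r=(0,1,0,1) succ=(1,1,0,0) retry=(0,0,0,0)
6 | t1 LOAD | counter=2 r=(2,1,0,1) succ=(1,1,0,0) retry=(0,0,0,0)
7 | t3 LOAD | counter=2 r=(2,1,2,1) succ=(1,1,0,0) retry=(0,0,0,0)
8 | t2 LOAD | counter=2 r=(2,2,2,1) succ=(1,1,0,0) retry=(0,0,0,0)
9 | t2 CAS | counter=3 r=(2,2,2,1) succ=(1,2,0,0) retry=(0,0,0,0)
10 | t3 CAS | counter=3 r=(2,2,2,1) succ=(1,2,0,0) retry=(0,0,1,0)
11 | t3 LOAD | counter=3 r=(2,2,3,1) succ=(1,2,0,0) retry=(0,0,1,0)
12 | t1 CAS | counter=3 r=(2,2,3,1) succ=(1,2,0,0) retry=(1,0,1,0)
13 | t4 CAS | counter=3 r=(2,2,3,1) succ=(1,2,0,0) retry=(1,0,1,1)
14 | t4 LOAD | counter=3 r=(2,2,3,3) succ=(1,2,0,0) retry=(1,0,1,1)
15 | t4 CAS | counter=4 r=(2,2,3,3) succ=(1,2,0,1) retry=(1,0,1,1)
16 | t2 LOAD | counter=4 r=(2,4,3,3) succ=(1,2,0,1) retry=(1,0,1,1)
17 | t2 CAS | counter=5 r=(2,4,3,3) succ=(1,3,0,1) retry=(1,0,1,1)
18 | t4 LOAD | counter=5 r=(2,4,3,5) succ=(1,3,0,1) retry=(1,0,1,1)
19 | t4 CAS | counter=6 r=(2,4,3,5) succ=(1,3,0,2) retry=(1,0,1,1)
20 | t2 LOAD | counter=6 r=(2,6,3,5) succ=(1,3,0,2) retry=(1,0,1,1)
21 | t1 LOAD | counter=6 r=(6,6,3,5) succ=(1,3,0,2) retry=(1,0,1,1)
22 | t2 CAS | counter=7 r=(6,6,3,5) succ=(1,4,0,2) retry=(1,0,1,1)
23 | t1 CAS | counter=7 r=(6,6,3,5) succ=(1,4,0,2) retry=(2,0,1,1)
24 | t3 CAS | counter=7 r=(6,6,3,5) succ=(1,4,0,2) retry=(2,0,2,1)
25 | t3 LOAD | counter=7 r=(6,6,7,5) succ=(1,4,0,2) retry=(2,0,2,1)
26 | t3 CAS | counter=8 r=(6,6,7,5) succ=(1,4,1,2) retry=(2,0,2,1)

counter=8 r=(6,6,7,5) succ=(1,4,1,2) retry=(2,0,2,1)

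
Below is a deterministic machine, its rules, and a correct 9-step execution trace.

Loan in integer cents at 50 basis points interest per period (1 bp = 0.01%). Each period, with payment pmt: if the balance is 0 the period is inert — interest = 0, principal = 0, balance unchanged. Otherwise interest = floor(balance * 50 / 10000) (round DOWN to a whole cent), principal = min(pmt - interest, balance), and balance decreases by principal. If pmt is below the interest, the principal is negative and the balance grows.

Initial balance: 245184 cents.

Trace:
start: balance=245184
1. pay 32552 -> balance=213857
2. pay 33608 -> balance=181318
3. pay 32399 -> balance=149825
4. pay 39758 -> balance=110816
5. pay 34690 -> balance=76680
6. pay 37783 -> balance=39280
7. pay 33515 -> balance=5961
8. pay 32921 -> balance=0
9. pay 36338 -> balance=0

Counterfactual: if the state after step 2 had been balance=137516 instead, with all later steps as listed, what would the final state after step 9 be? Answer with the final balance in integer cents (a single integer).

0

state after step 2 := balance=137516
3. pay 32399 -> balance=105804
4. pay 39758 -> balance=66575
5. pay 34690 -> balance=32217
6. pay 37783 -> balance=0
7. pay 33515 -> balance=0
8. pay 32921 -> balance=0
9. pay 36338 -> balance=0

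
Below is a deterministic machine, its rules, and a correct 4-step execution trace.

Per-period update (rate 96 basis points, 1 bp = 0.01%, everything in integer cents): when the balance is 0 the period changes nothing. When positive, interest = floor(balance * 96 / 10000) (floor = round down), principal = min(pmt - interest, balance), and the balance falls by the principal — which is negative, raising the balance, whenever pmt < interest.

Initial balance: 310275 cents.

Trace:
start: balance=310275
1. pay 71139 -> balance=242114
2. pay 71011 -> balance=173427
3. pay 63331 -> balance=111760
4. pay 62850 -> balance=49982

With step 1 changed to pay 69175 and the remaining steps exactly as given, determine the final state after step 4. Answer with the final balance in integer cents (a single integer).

52004

(re-executing from step 1 with the substitution; state before step 1: balance=310275)
1. pay 69175 -> balance=244078
2. pay 71011 -> balance=175410
3. pay 63331 -> balance=113762
4. pay 62850 -> balance=52004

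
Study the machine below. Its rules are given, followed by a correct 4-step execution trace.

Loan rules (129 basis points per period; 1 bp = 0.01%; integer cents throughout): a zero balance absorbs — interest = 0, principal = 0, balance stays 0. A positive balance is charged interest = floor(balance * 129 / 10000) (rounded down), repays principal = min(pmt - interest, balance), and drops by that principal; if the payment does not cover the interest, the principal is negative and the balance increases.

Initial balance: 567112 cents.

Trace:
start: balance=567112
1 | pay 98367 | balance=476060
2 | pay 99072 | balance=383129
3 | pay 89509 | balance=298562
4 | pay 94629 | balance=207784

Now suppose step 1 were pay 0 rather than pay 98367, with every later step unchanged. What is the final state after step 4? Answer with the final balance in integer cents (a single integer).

(re-executing from step 1 with the substitution; state before step 1: balance=567112)
1 | pay 0 | balance=574427
2 | pay 99072 | balance=482765
3 | pay 89509 | balance=399483
4 | pay 94629 | balance=310007

310007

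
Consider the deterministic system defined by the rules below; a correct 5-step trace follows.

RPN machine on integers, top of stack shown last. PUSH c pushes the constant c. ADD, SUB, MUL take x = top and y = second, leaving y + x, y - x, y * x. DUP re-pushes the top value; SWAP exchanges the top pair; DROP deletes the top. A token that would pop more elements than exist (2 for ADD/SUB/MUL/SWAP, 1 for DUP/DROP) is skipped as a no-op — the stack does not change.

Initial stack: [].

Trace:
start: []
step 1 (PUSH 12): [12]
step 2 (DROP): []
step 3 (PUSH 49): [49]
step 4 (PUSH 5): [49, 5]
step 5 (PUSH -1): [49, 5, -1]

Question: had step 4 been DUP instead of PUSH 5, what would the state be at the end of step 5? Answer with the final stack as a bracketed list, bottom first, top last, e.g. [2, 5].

[49, 49, -1]

(re-executing from step 4 with the substitution; state before step 4: [49])
step 4 (DUP): [49, 49]
step 5 (PUSH -1): [49, 49, -1]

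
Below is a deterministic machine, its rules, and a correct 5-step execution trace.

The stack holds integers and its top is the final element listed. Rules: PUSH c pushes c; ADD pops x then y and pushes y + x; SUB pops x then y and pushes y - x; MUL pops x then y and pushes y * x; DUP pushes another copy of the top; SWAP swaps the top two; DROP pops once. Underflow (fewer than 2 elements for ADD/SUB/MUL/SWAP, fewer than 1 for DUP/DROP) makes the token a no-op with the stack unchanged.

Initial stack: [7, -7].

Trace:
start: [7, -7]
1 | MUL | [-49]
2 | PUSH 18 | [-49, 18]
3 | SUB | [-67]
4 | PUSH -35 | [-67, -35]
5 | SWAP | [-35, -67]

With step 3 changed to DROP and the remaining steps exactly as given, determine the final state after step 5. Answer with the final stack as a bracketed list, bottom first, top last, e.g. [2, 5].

[-35, -49]

(re-executing from step 3 with the substitution; state before step 3: [-49, 18])
3 | DROP | [-49]
4 | PUSH -35 | [-49, -35]
5 | SWAP | [-35, -49]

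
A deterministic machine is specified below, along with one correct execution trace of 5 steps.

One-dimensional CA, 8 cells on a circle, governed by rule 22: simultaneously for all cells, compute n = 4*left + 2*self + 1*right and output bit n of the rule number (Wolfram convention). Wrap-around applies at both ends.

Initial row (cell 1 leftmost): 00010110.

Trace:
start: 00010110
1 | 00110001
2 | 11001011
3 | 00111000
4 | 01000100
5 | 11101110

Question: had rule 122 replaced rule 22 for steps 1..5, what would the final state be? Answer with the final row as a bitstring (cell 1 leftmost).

01100011

(re-executing steps 1..5 under rule 122; state before step 1: 00010110)
1 | 00101111
2 | 11011001
3 | 01111111
4 | 11000001
5 | 01100011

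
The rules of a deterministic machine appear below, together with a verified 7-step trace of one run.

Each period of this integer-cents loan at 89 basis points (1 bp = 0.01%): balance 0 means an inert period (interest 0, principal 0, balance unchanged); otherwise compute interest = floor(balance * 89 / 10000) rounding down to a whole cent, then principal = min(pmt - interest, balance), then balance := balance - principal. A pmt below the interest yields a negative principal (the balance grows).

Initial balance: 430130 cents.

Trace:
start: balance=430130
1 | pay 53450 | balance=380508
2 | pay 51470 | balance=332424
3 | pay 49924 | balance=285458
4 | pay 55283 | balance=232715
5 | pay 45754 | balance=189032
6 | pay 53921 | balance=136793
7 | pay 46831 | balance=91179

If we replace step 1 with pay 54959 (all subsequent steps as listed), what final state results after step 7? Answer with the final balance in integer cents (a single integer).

(re-executing from step 1 with the substitution; state before step 1: balance=430130)
1 | pay 54959 | balance=378999
2 | pay 51470 | balance=330902
3 | pay 49924 | balance=283923
4 | pay 55283 | balance=231166
5 | pay 45754 | balance=187469
6 | pay 53921 | balance=135216
7 | pay 46831 | balance=89588

89588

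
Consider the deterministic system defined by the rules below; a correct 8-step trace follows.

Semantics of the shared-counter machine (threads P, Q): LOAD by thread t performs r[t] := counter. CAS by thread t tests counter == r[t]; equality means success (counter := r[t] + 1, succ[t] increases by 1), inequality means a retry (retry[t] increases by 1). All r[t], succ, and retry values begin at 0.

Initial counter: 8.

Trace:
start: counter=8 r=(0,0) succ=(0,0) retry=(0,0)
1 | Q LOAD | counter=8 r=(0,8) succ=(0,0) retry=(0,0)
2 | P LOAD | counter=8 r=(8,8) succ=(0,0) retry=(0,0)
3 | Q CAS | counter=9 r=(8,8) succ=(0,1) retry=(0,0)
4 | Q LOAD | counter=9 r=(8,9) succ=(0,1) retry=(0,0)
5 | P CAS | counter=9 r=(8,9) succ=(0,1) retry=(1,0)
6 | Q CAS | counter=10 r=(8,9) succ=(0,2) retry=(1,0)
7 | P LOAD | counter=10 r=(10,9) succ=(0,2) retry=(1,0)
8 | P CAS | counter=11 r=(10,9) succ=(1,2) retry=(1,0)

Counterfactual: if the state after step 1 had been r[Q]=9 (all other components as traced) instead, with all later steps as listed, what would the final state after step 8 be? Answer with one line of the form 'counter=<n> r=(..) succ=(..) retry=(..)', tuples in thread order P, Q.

state after step 1 := counter=8 r=(0,9) succ=(0,0) retry=(0,0)
2 | P LOAD | counter=8 r=(8,9) succ=(0,0) retry=(0,0)
3 | Q CAS | counter=8 r=(8,9) succ=(0,0) retry=(0,1)
4 | Q LOAD | counter=8 r=(8,8) succ=(0,0) retry=(0,1)
5 | P CAS | counter=9 r=(8,8) succ=(1,0) retry=(0,1)
6 | Q CAS | counter=9 r=(8,8) succ=(1,0) retry=(0,2)
7 | P LOAD | counter=9 r=(9,8) succ=(1,0) retry=(0,2)
8 | P CAS | counter=10 r=(9,8) succ=(2,0) retry=(0,2)

counter=10 r=(9,8) succ=(2,0) retry=(0,2)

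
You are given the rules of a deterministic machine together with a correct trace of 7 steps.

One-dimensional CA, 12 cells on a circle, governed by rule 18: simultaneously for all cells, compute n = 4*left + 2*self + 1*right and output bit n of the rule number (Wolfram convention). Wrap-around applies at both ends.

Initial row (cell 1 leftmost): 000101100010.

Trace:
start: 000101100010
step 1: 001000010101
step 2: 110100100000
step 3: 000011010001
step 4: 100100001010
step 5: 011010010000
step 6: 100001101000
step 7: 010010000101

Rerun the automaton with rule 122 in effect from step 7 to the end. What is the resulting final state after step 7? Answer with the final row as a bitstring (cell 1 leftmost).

(re-executing step 7 under rule 122; state before step 7: 100001101000)
step 7: 010011110101

010011110101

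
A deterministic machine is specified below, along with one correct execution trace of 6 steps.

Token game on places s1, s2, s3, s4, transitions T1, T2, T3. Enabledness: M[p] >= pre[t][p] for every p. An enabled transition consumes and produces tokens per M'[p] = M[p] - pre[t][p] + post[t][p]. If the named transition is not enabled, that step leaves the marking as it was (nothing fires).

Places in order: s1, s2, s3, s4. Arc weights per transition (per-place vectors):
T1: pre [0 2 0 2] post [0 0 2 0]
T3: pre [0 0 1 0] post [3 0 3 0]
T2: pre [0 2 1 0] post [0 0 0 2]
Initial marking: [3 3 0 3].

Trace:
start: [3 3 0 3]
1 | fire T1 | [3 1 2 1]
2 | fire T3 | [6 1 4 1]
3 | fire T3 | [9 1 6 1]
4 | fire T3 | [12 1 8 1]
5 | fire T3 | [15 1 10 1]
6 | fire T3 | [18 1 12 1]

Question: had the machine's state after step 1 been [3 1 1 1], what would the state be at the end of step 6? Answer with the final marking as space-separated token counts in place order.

18 1 11 1

state after step 1 := [3 1 1 1]
2 | fire T3 | [6 1 3 1]
3 | fire T3 | [9 1 5 1]
4 | fire T3 | [12 1 7 1]
5 | fire T3 | [15 1 9 1]
6 | fire T3 | [18 1 11 1]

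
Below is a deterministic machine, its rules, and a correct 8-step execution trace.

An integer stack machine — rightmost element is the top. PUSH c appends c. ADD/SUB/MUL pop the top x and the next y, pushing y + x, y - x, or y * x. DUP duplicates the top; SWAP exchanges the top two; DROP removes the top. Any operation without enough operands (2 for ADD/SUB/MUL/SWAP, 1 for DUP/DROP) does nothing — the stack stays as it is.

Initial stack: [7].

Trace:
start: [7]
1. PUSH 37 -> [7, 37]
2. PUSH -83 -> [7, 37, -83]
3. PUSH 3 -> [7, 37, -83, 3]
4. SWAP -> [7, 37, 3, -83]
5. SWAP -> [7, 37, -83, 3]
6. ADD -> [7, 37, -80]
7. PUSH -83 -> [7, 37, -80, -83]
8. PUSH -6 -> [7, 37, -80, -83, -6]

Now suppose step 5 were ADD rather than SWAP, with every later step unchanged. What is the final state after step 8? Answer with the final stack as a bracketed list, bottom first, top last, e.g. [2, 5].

[7, -43, -83, -6]

(re-executing from step 5 with the substitution; state before step 5: [7, 37, 3, -83])
5. ADD -> [7, 37, -80]
6. ADD -> [7, -43]
7. PUSH -83 -> [7, -43, -83]
8. PUSH -6 -> [7, -43, -83, -6]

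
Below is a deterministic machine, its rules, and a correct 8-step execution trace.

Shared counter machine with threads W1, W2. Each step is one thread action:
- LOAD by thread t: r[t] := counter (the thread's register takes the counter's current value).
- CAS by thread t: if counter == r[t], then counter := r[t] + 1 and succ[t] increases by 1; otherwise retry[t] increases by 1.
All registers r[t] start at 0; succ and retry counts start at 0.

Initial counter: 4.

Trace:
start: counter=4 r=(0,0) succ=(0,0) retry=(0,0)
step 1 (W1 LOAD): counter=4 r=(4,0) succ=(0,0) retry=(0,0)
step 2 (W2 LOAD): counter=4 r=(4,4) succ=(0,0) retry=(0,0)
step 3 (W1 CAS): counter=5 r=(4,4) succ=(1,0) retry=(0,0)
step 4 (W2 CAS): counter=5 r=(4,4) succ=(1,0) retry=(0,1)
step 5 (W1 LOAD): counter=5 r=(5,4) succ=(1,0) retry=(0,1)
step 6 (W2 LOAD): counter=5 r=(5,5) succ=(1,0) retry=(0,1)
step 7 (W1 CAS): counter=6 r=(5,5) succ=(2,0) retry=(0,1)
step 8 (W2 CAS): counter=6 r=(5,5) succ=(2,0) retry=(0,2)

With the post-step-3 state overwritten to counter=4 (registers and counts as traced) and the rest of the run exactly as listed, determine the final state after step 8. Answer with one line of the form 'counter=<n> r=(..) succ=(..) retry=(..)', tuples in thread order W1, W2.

state after step 3 := counter=4 r=(4,4) succ=(1,0) retry=(0,0)
step 4 (W2 CAS): counter=5 r=(4,4) succ=(1,1) retry=(0,0)
step 5 (W1 LOAD): counter=5 r=(5,4) succ=(1,1) retry=(0,0)
step 6 (W2 LOAD): counter=5 r=(5,5) succ=(1,1) retry=(0,0)
step 7 (W1 CAS): counter=6 r=(5,5) succ=(2,1) retry=(0,0)
step 8 (W2 CAS): counter=6 r=(5,5) succ=(2,1) retry=(0,1)

counter=6 r=(5,5) succ=(2,1) retry=(0,1)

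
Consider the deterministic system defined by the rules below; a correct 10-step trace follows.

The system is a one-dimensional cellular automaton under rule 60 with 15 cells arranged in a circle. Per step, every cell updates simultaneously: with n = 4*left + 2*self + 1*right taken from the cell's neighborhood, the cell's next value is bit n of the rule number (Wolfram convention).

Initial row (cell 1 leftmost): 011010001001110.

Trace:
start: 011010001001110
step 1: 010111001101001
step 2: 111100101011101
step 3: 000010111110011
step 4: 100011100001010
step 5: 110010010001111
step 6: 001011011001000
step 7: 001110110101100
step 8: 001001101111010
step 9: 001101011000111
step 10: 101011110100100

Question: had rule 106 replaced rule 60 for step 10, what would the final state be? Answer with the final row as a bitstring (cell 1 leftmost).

011110111001101

(re-executing step 10 under rule 106; state before step 10: 001101011000111)
step 10: 011110111001101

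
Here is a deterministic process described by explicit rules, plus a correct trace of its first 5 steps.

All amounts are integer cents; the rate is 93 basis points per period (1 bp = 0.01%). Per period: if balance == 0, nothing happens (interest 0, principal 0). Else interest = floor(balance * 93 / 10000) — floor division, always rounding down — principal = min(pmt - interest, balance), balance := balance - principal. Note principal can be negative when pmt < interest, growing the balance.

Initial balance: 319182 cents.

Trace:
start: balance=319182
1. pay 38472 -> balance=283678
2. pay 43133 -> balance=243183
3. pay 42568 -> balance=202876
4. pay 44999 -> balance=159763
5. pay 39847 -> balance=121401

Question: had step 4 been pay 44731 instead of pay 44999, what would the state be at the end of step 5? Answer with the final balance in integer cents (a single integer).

121672

(re-executing from step 4 with the substitution; state before step 4: balance=202876)
4. pay 44731 -> balance=160031
5. pay 39847 -> balance=121672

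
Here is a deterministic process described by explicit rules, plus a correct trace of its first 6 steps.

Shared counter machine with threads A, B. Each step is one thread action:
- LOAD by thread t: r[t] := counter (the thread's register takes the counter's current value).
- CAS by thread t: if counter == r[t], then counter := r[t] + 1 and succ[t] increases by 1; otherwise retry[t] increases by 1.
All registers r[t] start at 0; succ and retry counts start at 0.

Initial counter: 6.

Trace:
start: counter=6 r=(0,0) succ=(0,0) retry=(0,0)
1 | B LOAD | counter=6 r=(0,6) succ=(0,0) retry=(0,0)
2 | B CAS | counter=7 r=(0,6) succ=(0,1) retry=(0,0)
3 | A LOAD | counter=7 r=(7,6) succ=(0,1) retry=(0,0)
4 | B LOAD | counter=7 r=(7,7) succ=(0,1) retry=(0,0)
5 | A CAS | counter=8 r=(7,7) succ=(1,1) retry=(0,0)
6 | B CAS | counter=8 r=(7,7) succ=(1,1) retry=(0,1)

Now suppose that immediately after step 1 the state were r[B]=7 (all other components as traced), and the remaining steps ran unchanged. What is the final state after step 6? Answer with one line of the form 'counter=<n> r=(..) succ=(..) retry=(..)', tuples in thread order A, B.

counter=7 r=(6,6) succ=(1,0) retry=(0,2)

state after step 1 := counter=6 r=(0,7) succ=(0,0) retry=(0,0)
2 | B CAS | counter=6 r=(0,7) succ=(0,0) retry=(0,1)
3 | A LOAD | counter=6 r=(6,7) succ=(0,0) retry=(0,1)
4 | B LOAD | counter=6 r=(6,6) succ=(0,0) retry=(0,1)
5 | A CAS | counter=7 r=(6,6) succ=(1,0) retry=(0,1)
6 | B CAS | counter=7 r=(6,6) succ=(1,0) retry=(0,2)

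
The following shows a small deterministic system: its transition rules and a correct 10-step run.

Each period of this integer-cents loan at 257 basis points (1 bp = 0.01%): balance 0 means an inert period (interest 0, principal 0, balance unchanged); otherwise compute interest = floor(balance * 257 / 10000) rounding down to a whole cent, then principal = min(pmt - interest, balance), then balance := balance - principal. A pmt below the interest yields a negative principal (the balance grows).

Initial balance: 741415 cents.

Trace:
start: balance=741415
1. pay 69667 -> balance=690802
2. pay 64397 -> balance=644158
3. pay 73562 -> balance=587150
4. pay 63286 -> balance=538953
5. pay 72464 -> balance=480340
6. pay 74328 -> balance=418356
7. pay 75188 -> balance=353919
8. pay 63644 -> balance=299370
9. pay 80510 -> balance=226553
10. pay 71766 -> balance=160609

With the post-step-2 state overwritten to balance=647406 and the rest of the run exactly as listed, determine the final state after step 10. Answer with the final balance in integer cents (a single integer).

state after step 2 := balance=647406
3. pay 73562 -> balance=590482
4. pay 63286 -> balance=542371
5. pay 72464 -> balance=483845
6. pay 74328 -> balance=421951
7. pay 75188 -> balance=357607
8. pay 63644 -> balance=303153
9. pay 80510 -> balance=230434
10. pay 71766 -> balance=164590

164590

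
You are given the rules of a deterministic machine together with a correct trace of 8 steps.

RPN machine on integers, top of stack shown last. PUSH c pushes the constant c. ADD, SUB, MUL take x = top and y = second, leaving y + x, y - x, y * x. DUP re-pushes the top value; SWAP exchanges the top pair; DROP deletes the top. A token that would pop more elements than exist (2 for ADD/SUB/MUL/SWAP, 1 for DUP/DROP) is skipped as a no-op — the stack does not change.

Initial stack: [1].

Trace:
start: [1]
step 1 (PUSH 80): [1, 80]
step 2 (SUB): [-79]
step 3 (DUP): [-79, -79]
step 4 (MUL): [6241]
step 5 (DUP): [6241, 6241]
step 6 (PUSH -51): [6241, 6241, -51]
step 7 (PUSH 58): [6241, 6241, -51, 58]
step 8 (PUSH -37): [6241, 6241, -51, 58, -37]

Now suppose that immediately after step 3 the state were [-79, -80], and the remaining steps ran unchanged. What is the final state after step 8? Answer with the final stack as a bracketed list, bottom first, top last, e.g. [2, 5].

[6320, 6320, -51, 58, -37]

state after step 3 := [-79, -80]
step 4 (MUL): [6320]
step 5 (DUP): [6320, 6320]
step 6 (PUSH -51): [6320, 6320, -51]
step 7 (PUSH 58): [6320, 6320, -51, 58]
step 8 (PUSH -37): [6320, 6320, -51, 58, -37]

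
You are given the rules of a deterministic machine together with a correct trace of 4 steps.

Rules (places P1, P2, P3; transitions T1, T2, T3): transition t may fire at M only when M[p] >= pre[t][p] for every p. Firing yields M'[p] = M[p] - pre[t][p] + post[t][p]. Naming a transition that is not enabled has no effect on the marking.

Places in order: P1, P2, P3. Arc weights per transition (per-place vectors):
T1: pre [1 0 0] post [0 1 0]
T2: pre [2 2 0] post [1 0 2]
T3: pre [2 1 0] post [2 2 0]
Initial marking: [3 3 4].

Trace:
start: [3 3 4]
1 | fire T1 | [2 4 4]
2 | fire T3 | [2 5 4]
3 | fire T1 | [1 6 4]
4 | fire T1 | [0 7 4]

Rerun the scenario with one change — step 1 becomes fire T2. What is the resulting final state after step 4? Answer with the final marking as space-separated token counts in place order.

(re-executing from step 1 with the substitution; state before step 1: [3 3 4])
1 | fire T2 | [2 1 6]
2 | fire T3 | [2 2 6]
3 | fire T1 | [1 3 6]
4 | fire T1 | [0 4 6]

0 4 6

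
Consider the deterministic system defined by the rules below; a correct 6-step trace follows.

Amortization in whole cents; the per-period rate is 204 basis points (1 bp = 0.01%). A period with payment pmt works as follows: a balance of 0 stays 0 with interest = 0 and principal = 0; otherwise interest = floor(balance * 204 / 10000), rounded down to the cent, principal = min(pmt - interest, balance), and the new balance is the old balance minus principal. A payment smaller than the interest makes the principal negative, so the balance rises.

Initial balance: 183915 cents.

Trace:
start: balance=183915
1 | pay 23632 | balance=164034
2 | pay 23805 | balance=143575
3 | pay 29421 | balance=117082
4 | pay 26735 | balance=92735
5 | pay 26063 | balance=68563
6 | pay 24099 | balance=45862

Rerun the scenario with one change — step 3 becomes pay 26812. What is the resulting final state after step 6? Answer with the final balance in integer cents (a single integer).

(re-executing from step 3 with the substitution; state before step 3: balance=143575)
3 | pay 26812 | balance=119691
4 | pay 26735 | balance=95397
5 | pay 26063 | balance=71280
6 | pay 24099 | balance=48635

48635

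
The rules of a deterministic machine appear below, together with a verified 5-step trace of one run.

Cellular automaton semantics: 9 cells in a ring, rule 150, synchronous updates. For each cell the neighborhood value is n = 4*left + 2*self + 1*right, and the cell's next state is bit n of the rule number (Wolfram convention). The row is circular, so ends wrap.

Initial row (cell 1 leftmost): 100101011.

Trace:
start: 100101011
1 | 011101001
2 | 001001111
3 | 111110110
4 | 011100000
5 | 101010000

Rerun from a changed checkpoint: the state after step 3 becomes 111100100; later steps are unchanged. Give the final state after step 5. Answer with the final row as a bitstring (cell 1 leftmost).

000001110

state after step 3 := 111100100
4 | 011011111
5 | 000001110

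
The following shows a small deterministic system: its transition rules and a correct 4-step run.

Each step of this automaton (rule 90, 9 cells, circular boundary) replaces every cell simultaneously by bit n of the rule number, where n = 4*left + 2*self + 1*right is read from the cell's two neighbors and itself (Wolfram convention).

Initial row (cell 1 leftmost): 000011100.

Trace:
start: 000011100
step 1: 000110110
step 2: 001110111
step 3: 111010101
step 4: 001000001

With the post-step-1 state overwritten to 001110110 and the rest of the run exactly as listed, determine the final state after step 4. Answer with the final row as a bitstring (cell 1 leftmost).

state after step 1 := 001110110
step 2: 011010111
step 3: 011000101
step 4: 011101000

011101000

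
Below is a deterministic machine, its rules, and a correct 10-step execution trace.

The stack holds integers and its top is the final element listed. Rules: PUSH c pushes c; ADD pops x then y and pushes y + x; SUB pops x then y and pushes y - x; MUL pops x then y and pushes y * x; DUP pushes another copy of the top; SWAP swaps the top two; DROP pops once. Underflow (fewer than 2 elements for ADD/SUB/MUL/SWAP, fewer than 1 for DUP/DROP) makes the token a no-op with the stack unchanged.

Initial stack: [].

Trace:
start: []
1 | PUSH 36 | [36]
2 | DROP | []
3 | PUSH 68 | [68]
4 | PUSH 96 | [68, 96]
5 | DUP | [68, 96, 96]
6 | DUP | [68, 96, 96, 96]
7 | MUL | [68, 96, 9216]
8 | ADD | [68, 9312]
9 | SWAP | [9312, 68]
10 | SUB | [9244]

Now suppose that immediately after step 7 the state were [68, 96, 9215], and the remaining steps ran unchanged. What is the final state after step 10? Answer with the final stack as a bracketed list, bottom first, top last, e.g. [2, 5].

state after step 7 := [68, 96, 9215]
8 | ADD | [68, 9311]
9 | SWAP | [9311, 68]
10 | SUB | [9243]

[9243]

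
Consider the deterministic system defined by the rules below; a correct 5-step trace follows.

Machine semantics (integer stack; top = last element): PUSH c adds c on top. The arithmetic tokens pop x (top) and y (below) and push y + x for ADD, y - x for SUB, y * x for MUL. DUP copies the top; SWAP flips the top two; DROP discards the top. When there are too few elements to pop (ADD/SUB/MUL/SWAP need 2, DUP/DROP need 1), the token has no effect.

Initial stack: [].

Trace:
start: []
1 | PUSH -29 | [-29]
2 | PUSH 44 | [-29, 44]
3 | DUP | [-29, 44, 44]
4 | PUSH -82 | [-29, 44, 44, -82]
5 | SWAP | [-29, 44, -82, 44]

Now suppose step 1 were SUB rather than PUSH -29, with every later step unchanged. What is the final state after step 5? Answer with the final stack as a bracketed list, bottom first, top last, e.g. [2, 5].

(re-executing from step 1 with the substitution; state before step 1: [])
1 | SUB | []
2 | PUSH 44 | [44]
3 | DUP | [44, 44]
4 | PUSH -82 | [44, 44, -82]
5 | SWAP | [44, -82, 44]

[44, -82, 44]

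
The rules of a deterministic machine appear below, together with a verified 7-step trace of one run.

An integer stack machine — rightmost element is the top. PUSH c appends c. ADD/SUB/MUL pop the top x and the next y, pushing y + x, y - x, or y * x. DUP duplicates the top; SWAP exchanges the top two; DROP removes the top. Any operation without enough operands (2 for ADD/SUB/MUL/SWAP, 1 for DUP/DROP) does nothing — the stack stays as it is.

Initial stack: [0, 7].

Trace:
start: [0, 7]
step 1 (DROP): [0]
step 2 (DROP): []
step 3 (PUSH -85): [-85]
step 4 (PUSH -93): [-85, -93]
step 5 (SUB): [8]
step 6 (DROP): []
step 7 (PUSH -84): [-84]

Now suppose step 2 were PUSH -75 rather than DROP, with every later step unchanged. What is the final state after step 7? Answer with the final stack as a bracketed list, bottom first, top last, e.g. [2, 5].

[0, -75, -84]

(re-executing from step 2 with the substitution; state before step 2: [0])
step 2 (PUSH -75): [0, -75]
step 3 (PUSH -85): [0, -75, -85]
step 4 (PUSH -93): [0, -75, -85, -93]
step 5 (SUB): [0, -75, 8]
step 6 (DROP): [0, -75]
step 7 (PUSH -84): [0, -75, -84]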